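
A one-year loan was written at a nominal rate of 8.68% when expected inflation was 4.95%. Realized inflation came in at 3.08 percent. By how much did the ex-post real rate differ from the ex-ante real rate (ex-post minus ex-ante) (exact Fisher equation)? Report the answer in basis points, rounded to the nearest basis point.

188 basis points

Ex-ante: (1 + 0.0868)/(1 + 0.0495) − 1 = 3.5541%
Ex-post: (1 + 0.0868)/(1 + 0.0308) − 1 = 5.4327%
Difference (ex-post − ex-ante) = 1.8786% → 188 basis points.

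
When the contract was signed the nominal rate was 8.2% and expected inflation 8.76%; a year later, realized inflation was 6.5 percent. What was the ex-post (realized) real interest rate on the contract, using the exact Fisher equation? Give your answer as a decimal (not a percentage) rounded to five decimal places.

Ex-post: (1 + 0.0820)/(1 + 0.0650) − 1 = 1.5962%
So the realized real rate is 0.01596.

0.01596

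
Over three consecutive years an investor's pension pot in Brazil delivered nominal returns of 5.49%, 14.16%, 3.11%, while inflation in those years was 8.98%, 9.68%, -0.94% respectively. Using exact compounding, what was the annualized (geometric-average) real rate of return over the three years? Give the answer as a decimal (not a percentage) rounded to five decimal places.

Compound the nominal returns: 1.0549 × 1.1416 × 1.0311 = 1.24172676.
Compound inflation: 1.0898 × 1.0968 × 0.9906 = 1.18405689.
Deflate: 1.24172676 / 1.18405689 = 1.04870532.
Annualized real rate = 1.04870532^(1/3) − 1 = 1.5978% → 0.01598.

0.01598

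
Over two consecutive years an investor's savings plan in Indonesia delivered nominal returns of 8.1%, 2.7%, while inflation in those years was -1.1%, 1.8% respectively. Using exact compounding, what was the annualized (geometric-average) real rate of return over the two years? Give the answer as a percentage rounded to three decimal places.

Nominal growth factor = 1.0810 × 1.0270 = 1.11018700
Price-level growth factor = 0.9890 × 1.0180 = 1.00680200
Real growth factor = 1.11018700 / 1.00680200 = 1.10268653
Annualized real rate = 1.10268653^(1/2) − 1 = 5.0089% → 5.009%.

5.009%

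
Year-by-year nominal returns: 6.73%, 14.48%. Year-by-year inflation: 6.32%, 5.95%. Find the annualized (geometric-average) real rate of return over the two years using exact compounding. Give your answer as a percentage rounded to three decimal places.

4.148%

Compound the nominal returns: 1.0673 × 1.1448 = 1.22184504.
Compound inflation: 1.0632 × 1.0595 = 1.12646040.
Deflate: 1.22184504 / 1.12646040 = 1.08467643.
Annualized real rate = 1.08467643^(1/2) − 1 = 4.1478% → 4.148%.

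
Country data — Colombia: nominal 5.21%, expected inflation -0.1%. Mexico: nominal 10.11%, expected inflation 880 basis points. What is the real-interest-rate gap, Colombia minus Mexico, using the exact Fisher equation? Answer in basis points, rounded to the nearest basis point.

411 basis points

Colombia: (1 + 0.0521)/(1 − 0.0010) − 1 = 5.3153%
Mexico: (1 + 0.1011)/(1 + 0.0880) − 1 = 1.2040%
Differential = 5.3153% − 1.2040% = 4.1113% → 411 basis points.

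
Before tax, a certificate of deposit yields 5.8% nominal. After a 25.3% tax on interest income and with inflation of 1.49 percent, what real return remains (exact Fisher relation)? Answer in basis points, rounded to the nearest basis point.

After-tax nominal return = 5.8% × (1 − 0.253) = 4.3326%.
1 + r = 1.043326 / 1.01490 = 1.028009
After-tax real rate = 1.028009 − 1 → 280 basis points.

280 basis points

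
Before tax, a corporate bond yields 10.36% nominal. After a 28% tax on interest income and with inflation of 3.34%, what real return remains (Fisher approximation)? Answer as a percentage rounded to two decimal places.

After-tax nominal return = 10.36% × (1 − 0.28) = 7.4592%.
r ≈ 7.4592% − 3.34% → 4.12%.

4.12%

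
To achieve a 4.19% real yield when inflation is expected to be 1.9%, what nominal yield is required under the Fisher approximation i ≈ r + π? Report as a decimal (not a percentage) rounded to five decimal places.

0.06090

i ≈ r + π = 4.19% + 1.9% = 0.06090.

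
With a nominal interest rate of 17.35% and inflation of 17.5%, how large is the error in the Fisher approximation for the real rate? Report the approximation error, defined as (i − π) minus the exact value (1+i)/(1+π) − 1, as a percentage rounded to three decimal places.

-0.022%

Approximate: r ≈ 17.350% − 17.500% = -0.1500%
Exact: (1 + 0.1735)/(1 + 0.1750) − 1 = -0.1277%
Error = -0.1500% − (-0.1277%) = -0.0223% → -0.022%.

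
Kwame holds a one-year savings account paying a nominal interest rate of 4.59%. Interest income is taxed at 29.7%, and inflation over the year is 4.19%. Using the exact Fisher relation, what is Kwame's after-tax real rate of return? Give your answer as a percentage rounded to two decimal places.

After-tax nominal return = 4.59% × (1 − 0.297) = 3.22677%.
1 + r = 1.0322677 / 1.04190 = 0.990755
After-tax real rate = 0.990755 − 1 → -0.92%.

-0.92%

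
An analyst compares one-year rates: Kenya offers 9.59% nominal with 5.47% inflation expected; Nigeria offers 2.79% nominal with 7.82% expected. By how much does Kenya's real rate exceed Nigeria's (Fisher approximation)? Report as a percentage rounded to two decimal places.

9.15%

Kenya: 9.59% − 5.47% = 4.120%
Nigeria: 2.79% − 7.82% = -5.030%
Differential = 9.150% → 9.15%.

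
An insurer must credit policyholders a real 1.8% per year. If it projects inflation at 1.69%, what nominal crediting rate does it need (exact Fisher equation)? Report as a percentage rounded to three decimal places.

(1 + i) = (1 + r)(1 + π) = 1.01800 × 1.01690 = 1.0352042
i = 1.0352042 − 1, so the required nominal rate is 3.520%.

3.520%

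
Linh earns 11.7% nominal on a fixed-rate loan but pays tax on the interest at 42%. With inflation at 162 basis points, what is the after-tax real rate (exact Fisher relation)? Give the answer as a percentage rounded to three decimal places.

After-tax nominal return = 11.7% × (1 − 0.42) = 6.7860%.
1 + r = 1.06786 / 1.01620 = 1.050836
After-tax real rate = 1.050836 − 1 → 5.084%.

5.084%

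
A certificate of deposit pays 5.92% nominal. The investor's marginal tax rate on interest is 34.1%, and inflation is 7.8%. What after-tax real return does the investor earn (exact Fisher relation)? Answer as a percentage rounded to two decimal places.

-3.62%

After-tax nominal return = 5.92% × (1 − 0.341) = 3.90128%.
1 + r = 1.0390128 / 1.07800 = 0.963834
After-tax real rate = 0.963834 − 1 → -3.62%.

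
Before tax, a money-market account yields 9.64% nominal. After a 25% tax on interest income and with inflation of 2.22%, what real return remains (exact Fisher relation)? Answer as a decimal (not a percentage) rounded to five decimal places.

0.04901

After-tax nominal return = 9.64% × (1 − 0.25) = 7.2300%.
1 + r = 1.07230 / 1.02220 = 1.049012
After-tax real rate = 1.049012 − 1 → 0.04901.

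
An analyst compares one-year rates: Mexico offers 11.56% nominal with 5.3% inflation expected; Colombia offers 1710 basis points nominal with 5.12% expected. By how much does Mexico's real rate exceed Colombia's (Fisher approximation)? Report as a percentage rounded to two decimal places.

Mexico: 11.56% − 5.3% = 6.260%
Colombia: 17.1% − 5.12% = 11.980%
Differential = -5.720% → -5.72%.

-5.72%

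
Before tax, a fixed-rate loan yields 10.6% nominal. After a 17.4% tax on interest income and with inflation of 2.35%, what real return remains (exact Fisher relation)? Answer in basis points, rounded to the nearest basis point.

626 basis points

After-tax nominal return = 10.6% × (1 − 0.174) = 8.7556%.
1 + r = 1.087556 / 1.02350 = 1.062585
After-tax real rate = 1.062585 − 1 → 626 basis points.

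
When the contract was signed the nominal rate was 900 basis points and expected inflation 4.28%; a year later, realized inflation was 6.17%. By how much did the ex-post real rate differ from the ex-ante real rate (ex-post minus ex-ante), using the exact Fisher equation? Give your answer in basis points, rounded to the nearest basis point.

Ex-ante: (1 + 0.0900)/(1 + 0.0428) − 1 = 4.5263%
Ex-post: (1 + 0.0900)/(1 + 0.0617) − 1 = 2.6655%
Difference (ex-post − ex-ante) = -1.8607% → -186 basis points.

-186 basis points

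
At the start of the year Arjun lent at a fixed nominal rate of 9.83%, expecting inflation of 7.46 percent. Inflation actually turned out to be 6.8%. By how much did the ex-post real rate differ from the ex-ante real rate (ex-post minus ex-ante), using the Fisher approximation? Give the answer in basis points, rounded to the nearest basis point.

Ex-ante: 9.83% − 7.46% = 2.370%
Ex-post: 9.83% − 6.8% = 3.030%
Difference (ex-post − ex-ante) = 0.6600% → 66 basis points.

66 basis points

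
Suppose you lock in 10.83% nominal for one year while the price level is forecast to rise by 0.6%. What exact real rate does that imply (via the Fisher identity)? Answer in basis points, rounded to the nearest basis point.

1 + r = 1.10830 / 1.00600 = 1.101690
r = 1.101690 − 1 = 10.1690%, i.e. 1017 basis points.

1017 basis points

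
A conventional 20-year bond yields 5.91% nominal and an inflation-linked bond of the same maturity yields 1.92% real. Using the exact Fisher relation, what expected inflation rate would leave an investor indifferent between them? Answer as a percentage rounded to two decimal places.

3.91%

(1 + π) = (1 + i)/(1 + r) = 1.05910 / 1.01920 = 1.039148
Break-even inflation = 1.039148 − 1 → 3.91%.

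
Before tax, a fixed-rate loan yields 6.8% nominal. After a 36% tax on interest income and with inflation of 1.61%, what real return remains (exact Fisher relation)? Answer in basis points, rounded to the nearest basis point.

After-tax nominal return = 6.8% × (1 − 0.36) = 4.3520%.
1 + r = 1.04352 / 1.01610 = 1.026986
After-tax real rate = 1.026986 − 1 → 270 basis points.

270 basis points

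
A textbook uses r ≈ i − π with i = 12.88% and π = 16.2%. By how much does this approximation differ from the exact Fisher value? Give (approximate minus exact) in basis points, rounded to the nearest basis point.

Approximate: r ≈ 12.880% − 16.200% = -3.3200%
Exact: (1 + 0.1288)/(1 + 0.1620) − 1 = -2.8571%
Error = -3.3200% − (-2.8571%) = -0.4629% → -46 basis points.

-46 basis points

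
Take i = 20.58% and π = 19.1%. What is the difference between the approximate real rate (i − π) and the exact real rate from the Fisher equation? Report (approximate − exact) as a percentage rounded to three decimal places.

0.237%

Approximate: r ≈ 20.580% − 19.100% = 1.4800%
Exact: (1 + 0.2058)/(1 + 0.1910) − 1 = 1.2427%
Error = 1.4800% − 1.2427% = 0.2373% → 0.237%.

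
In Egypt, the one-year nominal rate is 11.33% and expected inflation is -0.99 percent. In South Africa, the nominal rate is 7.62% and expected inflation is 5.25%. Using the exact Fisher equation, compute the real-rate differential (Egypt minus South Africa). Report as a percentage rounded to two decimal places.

Egypt: (1 + 0.1133)/(1 − 0.0099) − 1 = 12.4432%
South Africa: (1 + 0.0762)/(1 + 0.0525) − 1 = 2.2518%
Differential = 12.4432% − 2.2518% = 10.1914% → 10.19%.

10.19%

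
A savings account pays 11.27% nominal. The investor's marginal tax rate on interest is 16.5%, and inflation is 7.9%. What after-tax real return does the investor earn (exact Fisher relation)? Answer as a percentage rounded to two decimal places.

After-tax nominal return = 11.27% × (1 − 0.165) = 9.41045%.
1 + r = 1.0941045 / 1.07900 = 1.013999
After-tax real rate = 1.013999 − 1 → 1.40%.

1.40%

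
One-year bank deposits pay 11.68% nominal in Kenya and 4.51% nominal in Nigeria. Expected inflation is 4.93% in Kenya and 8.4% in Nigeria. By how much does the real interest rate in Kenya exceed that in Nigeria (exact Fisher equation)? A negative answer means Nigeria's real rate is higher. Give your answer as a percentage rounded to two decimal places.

Kenya: (1 + 0.1168)/(1 + 0.0493) − 1 = 6.4329%
Nigeria: (1 + 0.0451)/(1 + 0.0840) − 1 = -3.5886%
Differential = 6.4329% − (-3.5886%) = 10.0214% → 10.02%.

10.02%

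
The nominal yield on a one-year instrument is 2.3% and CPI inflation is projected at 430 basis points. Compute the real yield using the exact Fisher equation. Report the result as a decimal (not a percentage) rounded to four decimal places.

By the Fisher equation, 1 + r = (1 + i)/(1 + π).
1 + r = 1.02300 / 1.04300 = 0.980825
r = 0.980825 − 1 = -1.9175%, i.e. -0.0192.

-0.0192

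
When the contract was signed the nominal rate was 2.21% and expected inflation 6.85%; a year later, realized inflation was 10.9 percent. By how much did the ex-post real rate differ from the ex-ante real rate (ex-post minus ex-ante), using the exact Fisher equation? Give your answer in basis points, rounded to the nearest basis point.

Ex-ante: (1 + 0.0221)/(1 + 0.0685) − 1 = -4.3425%
Ex-post: (1 + 0.0221)/(1 + 0.1090) − 1 = -7.8359%
Difference (ex-post − ex-ante) = -3.4934% → -349 basis points.

-349 basis points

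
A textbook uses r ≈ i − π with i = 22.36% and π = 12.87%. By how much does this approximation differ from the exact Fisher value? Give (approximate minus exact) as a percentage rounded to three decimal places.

1.082%

Approximate: r ≈ 22.360% − 12.870% = 9.4900%
Exact: (1 + 0.2236)/(1 + 0.1287) − 1 = 8.4079%
Error = 9.4900% − 8.4079% = 1.0821% → 1.082%.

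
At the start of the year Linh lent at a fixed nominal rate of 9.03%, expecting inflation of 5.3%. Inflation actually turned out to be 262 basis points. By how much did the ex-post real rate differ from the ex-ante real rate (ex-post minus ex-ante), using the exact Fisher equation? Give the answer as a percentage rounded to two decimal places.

Ex-ante: (1 + 0.0903)/(1 + 0.0530) − 1 = 3.5423%
Ex-post: (1 + 0.0903)/(1 + 0.0262) − 1 = 6.2463%
Difference (ex-post − ex-ante) = 2.7041% → 2.70%.

2.70%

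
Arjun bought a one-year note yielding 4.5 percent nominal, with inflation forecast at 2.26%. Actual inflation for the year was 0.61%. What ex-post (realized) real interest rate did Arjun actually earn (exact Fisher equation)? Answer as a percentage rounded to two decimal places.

Ex-post: (1 + 0.0450)/(1 + 0.0061) − 1 = 3.8664%
So the realized real rate is 3.87%.

3.87%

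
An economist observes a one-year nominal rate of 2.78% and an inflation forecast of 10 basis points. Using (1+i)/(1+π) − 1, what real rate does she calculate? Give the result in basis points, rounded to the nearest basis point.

268 basis points

1 + r = 1.02780 / 1.00100 = 1.026773
r = 1.026773 − 1 = 2.6773%, i.e. 268 basis points.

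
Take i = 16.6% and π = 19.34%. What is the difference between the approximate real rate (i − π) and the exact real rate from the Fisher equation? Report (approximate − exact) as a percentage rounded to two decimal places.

-0.44%

Approximate: r ≈ 16.600% − 19.340% = -2.7400%
Exact: (1 + 0.1660)/(1 + 0.1934) − 1 = -2.2960%
Error = -2.7400% − (-2.2960%) = -0.4440% → -0.44%.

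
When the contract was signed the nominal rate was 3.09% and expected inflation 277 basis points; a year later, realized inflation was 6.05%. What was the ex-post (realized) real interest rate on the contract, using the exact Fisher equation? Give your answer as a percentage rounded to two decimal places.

-2.79%

Ex-post: (1 + 0.0309)/(1 + 0.0605) − 1 = -2.7911%
So the realized real rate is -2.79%.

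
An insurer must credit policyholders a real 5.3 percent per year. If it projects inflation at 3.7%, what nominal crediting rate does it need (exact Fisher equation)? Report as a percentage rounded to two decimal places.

(1 + i) = (1 + r)(1 + π) = 1.05300 × 1.03700 = 1.091961
i = 1.091961 − 1, so the required nominal rate is 9.20%.

9.20%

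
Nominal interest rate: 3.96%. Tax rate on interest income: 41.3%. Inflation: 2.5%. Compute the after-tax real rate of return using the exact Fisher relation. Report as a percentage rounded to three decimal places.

After-tax nominal return = 3.96% × (1 − 0.413) = 2.32452%.
1 + r = 1.0232452 / 1.02500 = 0.998288
After-tax real rate = 0.998288 − 1 → -0.171%.

-0.171%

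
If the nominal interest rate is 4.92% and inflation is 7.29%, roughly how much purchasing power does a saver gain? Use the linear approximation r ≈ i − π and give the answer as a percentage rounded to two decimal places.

-2.37%

r ≈ i − π = 4.92% − 7.29% = -2.37%.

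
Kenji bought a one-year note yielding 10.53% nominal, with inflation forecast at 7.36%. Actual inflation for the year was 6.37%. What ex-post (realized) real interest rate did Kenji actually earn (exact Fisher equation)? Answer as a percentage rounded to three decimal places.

Ex-post: (1 + 0.1053)/(1 + 0.0637) − 1 = 3.9109%
So the realized real rate is 3.911%.

3.911%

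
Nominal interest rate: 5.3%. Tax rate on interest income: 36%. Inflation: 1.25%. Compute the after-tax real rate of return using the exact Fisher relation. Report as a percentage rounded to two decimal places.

2.12%

After-tax nominal return = 5.3% × (1 − 0.36) = 3.3920%.
1 + r = 1.03392 / 1.01250 = 1.021156
After-tax real rate = 1.021156 − 1 → 2.12%.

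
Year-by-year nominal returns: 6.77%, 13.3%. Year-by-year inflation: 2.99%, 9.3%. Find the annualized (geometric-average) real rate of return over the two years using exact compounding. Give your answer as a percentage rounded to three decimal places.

Nominal growth factor = 1.0677 × 1.1330 = 1.20970410
Price-level growth factor = 1.0299 × 1.0930 = 1.12568070
Real growth factor = 1.20970410 / 1.12568070 = 1.07464230
Annualized real rate = 1.07464230^(1/2) − 1 = 3.6650% → 3.665%.

3.665%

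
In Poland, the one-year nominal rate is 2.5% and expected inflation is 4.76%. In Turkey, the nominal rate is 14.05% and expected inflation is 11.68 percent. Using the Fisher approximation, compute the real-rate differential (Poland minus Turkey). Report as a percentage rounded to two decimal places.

-4.63%

Poland: 2.5% − 4.76% = -2.260%
Turkey: 14.05% − 11.68% = 2.370%
Differential = -4.630% → -4.63%.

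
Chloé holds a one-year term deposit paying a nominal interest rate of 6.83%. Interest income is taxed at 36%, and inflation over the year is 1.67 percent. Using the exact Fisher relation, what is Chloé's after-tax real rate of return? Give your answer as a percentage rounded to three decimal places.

After-tax nominal return = 6.83% × (1 − 0.36) = 4.3712%.
1 + r = 1.043712 / 1.01670 = 1.026568
After-tax real rate = 1.026568 − 1 → 2.657%.

2.657%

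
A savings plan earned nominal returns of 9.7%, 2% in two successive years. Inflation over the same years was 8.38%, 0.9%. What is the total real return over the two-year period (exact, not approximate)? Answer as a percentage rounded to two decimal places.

2.32%

Nominal growth factor = 1.0970 × 1.0200 = 1.118940
Price-level growth factor = 1.0838 × 1.0090 = 1.093554
Real growth factor = 1.118940 / 1.093554 = 1.023214
Total real return = 1.023214 − 1 → 2.32%.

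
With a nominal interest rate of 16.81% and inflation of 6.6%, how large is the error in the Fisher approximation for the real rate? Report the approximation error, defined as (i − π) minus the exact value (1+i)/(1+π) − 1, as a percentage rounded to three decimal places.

0.632%

Approximate: r ≈ 16.810% − 6.600% = 10.2100%
Exact: (1 + 0.1681)/(1 + 0.0660) − 1 = 9.5779%
Error = 10.2100% − 9.5779% = 0.6321% → 0.632%.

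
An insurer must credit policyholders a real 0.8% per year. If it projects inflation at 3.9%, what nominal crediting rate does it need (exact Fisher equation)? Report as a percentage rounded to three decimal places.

4.731%

(1 + i) = (1 + r)(1 + π) = 1.00800 × 1.03900 = 1.047312
i = 1.047312 − 1, so the required nominal rate is 4.731%.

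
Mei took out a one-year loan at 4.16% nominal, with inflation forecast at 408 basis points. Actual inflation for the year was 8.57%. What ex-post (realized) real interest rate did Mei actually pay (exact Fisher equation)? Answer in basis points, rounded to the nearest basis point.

Ex-post: (1 + 0.0416)/(1 + 0.0857) − 1 = -4.0619%
So the realized real rate is -406 basis points.

-406 basis points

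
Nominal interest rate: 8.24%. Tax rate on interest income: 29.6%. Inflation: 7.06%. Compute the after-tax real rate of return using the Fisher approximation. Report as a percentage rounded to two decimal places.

After-tax nominal return = 8.24% × (1 − 0.296) = 5.80096%.
r ≈ 5.80096% − 7.06% → -1.26%.

-1.26%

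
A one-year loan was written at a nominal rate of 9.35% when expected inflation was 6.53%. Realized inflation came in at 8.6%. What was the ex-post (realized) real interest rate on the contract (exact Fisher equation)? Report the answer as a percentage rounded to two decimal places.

Ex-post: (1 + 0.0935)/(1 + 0.0860) − 1 = 0.6906%
So the realized real rate is 0.69%.

0.69%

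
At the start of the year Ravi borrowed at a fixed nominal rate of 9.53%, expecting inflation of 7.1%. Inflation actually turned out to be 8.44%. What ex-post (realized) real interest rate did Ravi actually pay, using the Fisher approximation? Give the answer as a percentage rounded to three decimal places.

Ex-post: 9.53% − 8.44% = 1.090%
So the realized real rate is 1.090%.

1.090%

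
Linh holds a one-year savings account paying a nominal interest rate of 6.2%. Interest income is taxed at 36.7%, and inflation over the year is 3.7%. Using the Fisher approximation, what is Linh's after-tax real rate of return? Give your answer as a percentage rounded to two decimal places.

After-tax nominal return = 6.2% × (1 − 0.367) = 3.9246%.
r ≈ 3.9246% − 3.7% → 0.22%.

0.22%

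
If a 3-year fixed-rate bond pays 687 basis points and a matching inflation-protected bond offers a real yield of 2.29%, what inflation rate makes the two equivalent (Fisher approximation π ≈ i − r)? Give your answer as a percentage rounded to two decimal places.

4.58%

π ≈ i − r = 6.87% − 2.29% → 4.58%.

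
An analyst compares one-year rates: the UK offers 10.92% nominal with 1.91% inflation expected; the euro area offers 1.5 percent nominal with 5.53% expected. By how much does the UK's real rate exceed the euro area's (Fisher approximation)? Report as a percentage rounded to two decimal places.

The UK: 10.92% − 1.91% = 9.010%
The euro area: 1.5% − 5.53% = -4.030%
Differential = 13.040% → 13.04%.

13.04%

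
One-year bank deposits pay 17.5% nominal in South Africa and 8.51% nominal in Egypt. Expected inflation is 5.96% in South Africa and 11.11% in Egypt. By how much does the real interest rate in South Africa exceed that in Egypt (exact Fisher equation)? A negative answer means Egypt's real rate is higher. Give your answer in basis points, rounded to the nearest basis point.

1323 basis points

South Africa: (1 + 0.1750)/(1 + 0.0596) − 1 = 10.8909%
Egypt: (1 + 0.0851)/(1 + 0.1111) − 1 = -2.3400%
Differential = 10.8909% − (-2.3400%) = 13.2309% → 1323 basis points.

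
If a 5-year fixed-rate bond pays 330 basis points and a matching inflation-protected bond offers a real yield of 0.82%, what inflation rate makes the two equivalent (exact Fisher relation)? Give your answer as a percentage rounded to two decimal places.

(1 + π) = (1 + i)/(1 + r) = 1.03300 / 1.00820 = 1.024598
Break-even inflation = 1.024598 − 1 → 2.46%.

2.46%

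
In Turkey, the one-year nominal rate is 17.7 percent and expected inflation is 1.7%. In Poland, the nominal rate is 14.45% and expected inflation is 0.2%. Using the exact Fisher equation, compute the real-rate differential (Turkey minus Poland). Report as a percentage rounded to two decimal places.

Turkey: (1 + 0.1770)/(1 + 0.0170) − 1 = 15.7325%
Poland: (1 + 0.1445)/(1 + 0.0020) − 1 = 14.2216%
Differential = 15.7325% − 14.2216% = 1.5110% → 1.51%.

1.51%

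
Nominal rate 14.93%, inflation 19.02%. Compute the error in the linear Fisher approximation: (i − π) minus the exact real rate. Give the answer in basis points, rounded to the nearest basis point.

Approximate: r ≈ 14.930% − 19.020% = -4.0900%
Exact: (1 + 0.1493)/(1 + 0.1902) − 1 = -3.4364%
Error = -4.0900% − (-3.4364%) = -0.6536% → -65 basis points.

-65 basis points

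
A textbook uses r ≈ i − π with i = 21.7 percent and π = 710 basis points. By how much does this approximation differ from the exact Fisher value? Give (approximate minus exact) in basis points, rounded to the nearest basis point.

97 basis points

Approximate: r ≈ 21.700% − 7.100% = 14.6000%
Exact: (1 + 0.2170)/(1 + 0.0710) − 1 = 13.6321%
Error = 14.6000% − 13.6321% = 0.9679% → 97 basis points.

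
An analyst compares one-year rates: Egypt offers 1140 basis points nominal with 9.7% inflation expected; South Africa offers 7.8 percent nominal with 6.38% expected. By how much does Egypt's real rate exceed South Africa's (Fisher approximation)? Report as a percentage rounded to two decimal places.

0.28%

Egypt: 11.4% − 9.7% = 1.700%
South Africa: 7.8% − 6.38% = 1.420%
Differential = 0.280% → 0.28%.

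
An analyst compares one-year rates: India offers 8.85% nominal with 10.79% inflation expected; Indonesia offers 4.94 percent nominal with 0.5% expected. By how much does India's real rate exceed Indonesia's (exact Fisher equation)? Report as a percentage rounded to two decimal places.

-6.17%

India: (1 + 0.0885)/(1 + 0.1079) − 1 = -1.7511%
Indonesia: (1 + 0.0494)/(1 + 0.0050) − 1 = 4.4179%
Differential = -1.7511% − 4.4179% = -6.1690% → -6.17%.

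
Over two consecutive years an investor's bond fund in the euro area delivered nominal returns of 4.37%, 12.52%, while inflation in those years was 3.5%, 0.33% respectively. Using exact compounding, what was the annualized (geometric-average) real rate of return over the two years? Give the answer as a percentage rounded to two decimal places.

6.35%

Compound the nominal returns: 1.0437 × 1.1252 = 1.174371240.
Compound inflation: 1.0350 × 1.0033 = 1.038415500.
Deflate: 1.174371240 / 1.038415500 = 1.130926147.
Annualized real rate = 1.130926147^(1/2) − 1 = 6.34501% → 6.35%.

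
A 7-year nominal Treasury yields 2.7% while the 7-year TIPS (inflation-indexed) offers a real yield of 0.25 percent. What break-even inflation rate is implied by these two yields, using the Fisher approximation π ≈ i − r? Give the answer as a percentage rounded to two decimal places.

π ≈ i − r = 2.7% − 0.25% → 2.45%.

2.45%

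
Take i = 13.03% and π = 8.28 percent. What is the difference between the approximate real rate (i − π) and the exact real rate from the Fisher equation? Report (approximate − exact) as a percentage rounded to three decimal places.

Approximate: r ≈ 13.030% − 8.280% = 4.7500%
Exact: (1 + 0.1303)/(1 + 0.0828) − 1 = 4.3868%
Error = 4.7500% − 4.3868% = 0.3632% → 0.363%.

0.363%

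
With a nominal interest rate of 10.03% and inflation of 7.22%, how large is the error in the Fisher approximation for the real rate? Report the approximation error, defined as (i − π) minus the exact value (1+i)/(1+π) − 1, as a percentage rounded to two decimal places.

Approximate: r ≈ 10.030% − 7.220% = 2.8100%
Exact: (1 + 0.1003)/(1 + 0.0722) − 1 = 2.6208%
Error = 2.8100% − 2.6208% = 0.1892% → 0.19%.

0.19%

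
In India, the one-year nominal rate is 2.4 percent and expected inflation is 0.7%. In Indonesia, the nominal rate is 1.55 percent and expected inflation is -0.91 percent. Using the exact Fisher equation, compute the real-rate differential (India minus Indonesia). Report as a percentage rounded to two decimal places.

India: (1 + 0.0240)/(1 + 0.0070) − 1 = 1.6882%
Indonesia: (1 + 0.0155)/(1 − 0.0091) − 1 = 2.4826%
Differential = 1.6882% − 2.4826% = -0.7944% → -0.79%.

-0.79%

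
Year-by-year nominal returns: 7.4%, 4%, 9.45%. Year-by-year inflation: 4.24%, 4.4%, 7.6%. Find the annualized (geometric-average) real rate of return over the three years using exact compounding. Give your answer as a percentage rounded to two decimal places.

1.45%

Nominal growth factor = 1.0740 × 1.0400 × 1.0945 = 1.22251272
Price-level growth factor = 1.0424 × 1.0440 × 1.0760 = 1.17097379
Real growth factor = 1.22251272 / 1.17097379 = 1.04401374
Annualized real rate = 1.04401374^(1/3) − 1 = 1.4461% → 1.45%.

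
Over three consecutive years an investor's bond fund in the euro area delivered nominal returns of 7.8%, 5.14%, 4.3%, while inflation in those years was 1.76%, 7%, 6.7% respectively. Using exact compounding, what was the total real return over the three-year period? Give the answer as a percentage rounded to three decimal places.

1.753%

Compound the nominal returns: 1.0780 × 1.0514 × 1.0430 = 1.182146.
Compound inflation: 1.0176 × 1.0700 × 1.0670 = 1.161784.
Deflate: 1.182146 / 1.161784 = 1.017527.
Total real return = 1.017527 − 1 → 1.753%.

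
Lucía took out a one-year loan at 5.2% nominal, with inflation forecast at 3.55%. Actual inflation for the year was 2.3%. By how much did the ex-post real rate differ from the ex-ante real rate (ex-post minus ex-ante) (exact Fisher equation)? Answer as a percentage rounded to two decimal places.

1.24%

Ex-ante: (1 + 0.0520)/(1 + 0.0355) − 1 = 1.5934%
Ex-post: (1 + 0.0520)/(1 + 0.0230) − 1 = 2.8348%
Difference (ex-post − ex-ante) = 1.2414% → 1.24%.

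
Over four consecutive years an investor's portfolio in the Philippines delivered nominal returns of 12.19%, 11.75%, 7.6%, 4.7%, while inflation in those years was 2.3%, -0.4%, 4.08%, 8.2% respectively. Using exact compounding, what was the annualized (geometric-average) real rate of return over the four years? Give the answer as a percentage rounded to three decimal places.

Nominal growth factor = 1.1219 × 1.1175 × 1.0760 × 1.0470 = 1.41240951
Price-level growth factor = 1.0230 × 0.9960 × 1.0408 × 1.0820 = 1.14743876
Real growth factor = 1.41240951 / 1.14743876 = 1.23092365
Annualized real rate = 1.23092365^(1/4) − 1 = 5.3314% → 5.331%.

5.331%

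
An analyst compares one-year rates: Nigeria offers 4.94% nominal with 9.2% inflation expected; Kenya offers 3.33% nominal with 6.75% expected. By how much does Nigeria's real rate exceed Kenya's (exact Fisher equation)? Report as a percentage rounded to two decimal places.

Nigeria: (1 + 0.0494)/(1 + 0.0920) − 1 = -3.9011%
Kenya: (1 + 0.0333)/(1 + 0.0675) − 1 = -3.2037%
Differential = -3.9011% − (-3.2037%) = -0.6974% → -0.70%.

-0.70%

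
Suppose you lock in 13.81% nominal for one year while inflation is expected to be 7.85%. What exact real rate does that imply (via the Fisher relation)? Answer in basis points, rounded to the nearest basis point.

553 basis points

1 + r = 1.13810 / 1.07850 = 1.055262
r = 1.055262 − 1 = 5.5262%, i.e. 553 basis points.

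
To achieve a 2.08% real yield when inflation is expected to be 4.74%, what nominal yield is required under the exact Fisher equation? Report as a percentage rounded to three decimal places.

(1 + i) = (1 + r)(1 + π) = 1.02080 × 1.04740 = 1.06918592
i = 1.06918592 − 1, so the required nominal rate is 6.919%.

6.919%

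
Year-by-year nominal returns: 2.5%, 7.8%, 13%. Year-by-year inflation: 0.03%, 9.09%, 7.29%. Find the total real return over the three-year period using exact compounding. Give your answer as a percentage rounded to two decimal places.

6.65%

Compound the nominal returns: 1.0250 × 1.0780 × 1.1300 = 1.248594.
Compound inflation: 1.0003 × 1.0909 × 1.0729 = 1.170778.
Deflate: 1.248594 / 1.170778 = 1.066465.
Total real return = 1.066465 − 1 → 6.65%.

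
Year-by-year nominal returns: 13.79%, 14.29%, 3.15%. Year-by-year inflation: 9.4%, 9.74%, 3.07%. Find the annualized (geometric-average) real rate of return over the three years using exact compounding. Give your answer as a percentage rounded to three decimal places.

2.728%

Compound the nominal returns: 1.1379 × 1.1429 × 1.0315 = 1.34147185.
Compound inflation: 1.0940 × 1.0974 × 1.0307 = 1.23741266.
Deflate: 1.34147185 / 1.23741266 = 1.08409417.
Annualized real rate = 1.08409417^(1/3) − 1 = 2.7280% → 2.728%.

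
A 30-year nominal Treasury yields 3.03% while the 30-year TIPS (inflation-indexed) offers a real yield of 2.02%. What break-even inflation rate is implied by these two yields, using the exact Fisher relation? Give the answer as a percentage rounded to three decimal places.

0.990%

(1 + π) = (1 + i)/(1 + r) = 1.03030 / 1.02020 = 1.009900
Break-even inflation = 1.009900 − 1 → 0.990%.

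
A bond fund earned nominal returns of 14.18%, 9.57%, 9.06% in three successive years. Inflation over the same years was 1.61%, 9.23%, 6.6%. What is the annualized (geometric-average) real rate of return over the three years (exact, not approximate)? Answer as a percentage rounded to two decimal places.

4.87%

Nominal growth factor = 1.1418 × 1.0957 × 1.0906 = 1.36441723
Price-level growth factor = 1.0161 × 1.0923 × 1.0660 = 1.18313851
Real growth factor = 1.36441723 / 1.18313851 = 1.15321851
Annualized real rate = 1.15321851^(1/3) − 1 = 4.8666% → 4.87%.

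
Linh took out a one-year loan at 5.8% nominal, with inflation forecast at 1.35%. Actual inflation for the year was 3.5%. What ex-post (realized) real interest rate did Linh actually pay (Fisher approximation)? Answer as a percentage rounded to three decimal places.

Ex-post: 5.8% − 3.5% = 2.300%
So the realized real rate is 2.300%.

2.300%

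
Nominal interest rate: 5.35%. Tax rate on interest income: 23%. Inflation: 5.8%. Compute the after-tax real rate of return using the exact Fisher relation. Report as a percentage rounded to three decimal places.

After-tax nominal return = 5.35% × (1 − 0.23) = 4.1195%.
1 + r = 1.041195 / 1.05800 = 0.984116
After-tax real rate = 0.984116 − 1 → -1.588%.

-1.588%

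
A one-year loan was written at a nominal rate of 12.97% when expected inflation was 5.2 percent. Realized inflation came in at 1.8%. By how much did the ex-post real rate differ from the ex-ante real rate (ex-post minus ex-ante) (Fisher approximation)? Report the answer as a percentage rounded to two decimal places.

3.40%

Ex-ante: 12.97% − 5.2% = 7.770%
Ex-post: 12.97% − 1.8% = 11.170%
Difference (ex-post − ex-ante) = 3.4000% → 3.40%.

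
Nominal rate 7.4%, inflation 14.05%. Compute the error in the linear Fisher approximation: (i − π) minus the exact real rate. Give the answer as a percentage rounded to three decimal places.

-0.819%

Approximate: r ≈ 7.400% − 14.050% = -6.6500%
Exact: (1 + 0.0740)/(1 + 0.1405) − 1 = -5.8308%
Error = -6.6500% − (-5.8308%) = -0.8192% → -0.819%.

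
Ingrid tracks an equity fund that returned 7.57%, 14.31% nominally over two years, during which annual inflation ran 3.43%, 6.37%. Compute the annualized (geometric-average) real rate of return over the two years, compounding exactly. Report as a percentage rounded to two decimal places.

Nominal growth factor = 1.0757 × 1.1431 = 1.22963267
Price-level growth factor = 1.0343 × 1.0637 = 1.10018491
Real growth factor = 1.22963267 / 1.10018491 = 1.11766000
Annualized real rate = 1.11766000^(1/2) − 1 = 5.7194% → 5.72%.

5.72%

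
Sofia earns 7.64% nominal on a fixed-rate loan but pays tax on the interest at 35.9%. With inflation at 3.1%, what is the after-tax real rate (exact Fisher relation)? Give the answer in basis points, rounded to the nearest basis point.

After-tax nominal return = 7.64% × (1 − 0.359) = 4.89724%.
1 + r = 1.0489724 / 1.03100 = 1.017432
After-tax real rate = 1.017432 − 1 → 174 basis points.

174 basis points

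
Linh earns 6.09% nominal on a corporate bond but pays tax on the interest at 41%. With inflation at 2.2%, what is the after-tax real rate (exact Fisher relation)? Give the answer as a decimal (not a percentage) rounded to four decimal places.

After-tax nominal return = 6.09% × (1 − 0.41) = 3.5931%.
1 + r = 1.035931 / 1.02200 = 1.013631
After-tax real rate = 1.013631 − 1 → 0.0136.

0.0136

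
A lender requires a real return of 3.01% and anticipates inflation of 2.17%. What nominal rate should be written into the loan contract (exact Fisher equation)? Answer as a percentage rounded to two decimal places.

5.25%

(1 + i) = (1 + r)(1 + π) = 1.03010 × 1.02170 = 1.05245317
i = 1.05245317 − 1, so the required nominal rate is 5.25%.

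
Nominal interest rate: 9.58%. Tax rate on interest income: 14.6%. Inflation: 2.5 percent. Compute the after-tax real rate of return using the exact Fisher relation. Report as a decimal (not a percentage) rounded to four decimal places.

0.0554

After-tax nominal return = 9.58% × (1 − 0.146) = 8.18132%.
1 + r = 1.0818132 / 1.02500 = 1.055428
After-tax real rate = 1.055428 − 1 → 0.0554.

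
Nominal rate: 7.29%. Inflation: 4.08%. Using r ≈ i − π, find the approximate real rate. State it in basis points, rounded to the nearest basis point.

321 basis points

r ≈ i − π = 7.29% − 4.08% = 321 basis points.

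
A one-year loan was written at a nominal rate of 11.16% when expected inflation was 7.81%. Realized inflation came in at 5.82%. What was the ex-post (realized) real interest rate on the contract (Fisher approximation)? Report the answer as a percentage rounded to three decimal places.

5.340%

Ex-post: 11.16% − 5.82% = 5.340%
So the realized real rate is 5.340%.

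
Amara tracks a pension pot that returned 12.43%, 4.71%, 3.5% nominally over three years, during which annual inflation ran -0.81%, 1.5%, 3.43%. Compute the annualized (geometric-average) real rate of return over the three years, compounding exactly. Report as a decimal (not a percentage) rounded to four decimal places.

0.0538

Compound the nominal returns: 1.1243 × 1.0471 × 1.0350 = 1.21845844.
Compound inflation: 0.9919 × 1.0150 × 1.0343 = 1.04131100.
Deflate: 1.21845844 / 1.04131100 = 1.17011962.
Annualized real rate = 1.17011962^(1/3) − 1 = 5.3764% → 0.0538.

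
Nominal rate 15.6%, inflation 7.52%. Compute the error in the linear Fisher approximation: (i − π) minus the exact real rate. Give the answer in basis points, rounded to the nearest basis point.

57 basis points

Approximate: r ≈ 15.600% − 7.520% = 8.0800%
Exact: (1 + 0.1560)/(1 + 0.0752) − 1 = 7.5149%
Error = 8.0800% − 7.5149% = 0.5651% → 57 basis points.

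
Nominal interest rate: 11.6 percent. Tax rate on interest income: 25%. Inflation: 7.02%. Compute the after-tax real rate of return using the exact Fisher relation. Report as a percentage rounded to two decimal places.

After-tax nominal return = 11.6% × (1 − 0.25) = 8.7000%.
1 + r = 1.08700 / 1.07020 = 1.015698
After-tax real rate = 1.015698 − 1 → 1.57%.

1.57%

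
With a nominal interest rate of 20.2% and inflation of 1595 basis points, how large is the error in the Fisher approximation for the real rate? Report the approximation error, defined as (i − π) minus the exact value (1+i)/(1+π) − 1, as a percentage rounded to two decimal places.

Approximate: r ≈ 20.200% − 15.950% = 4.2500%
Exact: (1 + 0.2020)/(1 + 0.1595) − 1 = 3.6654%
Error = 4.2500% − 3.6654% = 0.5846% → 0.58%.

0.58%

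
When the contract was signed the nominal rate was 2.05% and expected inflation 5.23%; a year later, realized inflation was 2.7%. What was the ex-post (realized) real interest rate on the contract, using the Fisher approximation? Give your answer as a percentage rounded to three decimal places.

-0.650%

Ex-post: 2.05% − 2.7% = -0.650%
So the realized real rate is -0.650%.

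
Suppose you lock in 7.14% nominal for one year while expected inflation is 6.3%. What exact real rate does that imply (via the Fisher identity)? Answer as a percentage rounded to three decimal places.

1 + r = 1.07140 / 1.06300 = 1.007902
r = 1.007902 − 1 = 0.7902%, i.e. 0.790%.

0.790%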